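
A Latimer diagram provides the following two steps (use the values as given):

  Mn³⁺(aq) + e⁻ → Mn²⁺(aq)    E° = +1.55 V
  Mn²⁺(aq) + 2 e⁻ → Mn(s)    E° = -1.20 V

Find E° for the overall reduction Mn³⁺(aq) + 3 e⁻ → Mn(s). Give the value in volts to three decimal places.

-0.283 V

Standard free energies of sequential steps add: ΔG°₃ = ΔG°₁ + ΔG°₂, so n₃E°₃ = n₁E°₁ + n₂E°₂.
E°₃ = (1×+1.55 + 2×-1.20) / 3 = (-0.850) / 3 = -0.283 V.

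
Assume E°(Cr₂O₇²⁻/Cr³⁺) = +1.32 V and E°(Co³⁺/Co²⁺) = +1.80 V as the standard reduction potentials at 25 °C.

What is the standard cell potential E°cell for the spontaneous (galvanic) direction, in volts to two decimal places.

The Co³⁺/Co²⁺ couple has the higher reduction potential, so it is the cathode; Cr₂O₇²⁻/Cr³⁺ is oxidised at the anode.
E°cell = E°(cathode) − E°(anode) = (+1.80) − (+1.32) = +0.48 V.

+0.48 V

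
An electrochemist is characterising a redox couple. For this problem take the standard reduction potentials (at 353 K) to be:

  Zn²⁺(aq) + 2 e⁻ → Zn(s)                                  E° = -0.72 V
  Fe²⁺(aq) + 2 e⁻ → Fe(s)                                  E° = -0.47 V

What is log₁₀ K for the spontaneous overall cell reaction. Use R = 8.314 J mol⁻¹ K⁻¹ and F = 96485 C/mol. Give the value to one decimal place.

Cathode: Fe²⁺/Fe; anode: Zn²⁺/Zn. E°cell = (-0.47) − (-0.72) = +0.25 V, with n = 2.
ΔG° = −nFE° = −RT ln K, so ln K = nFE°/(RT) = (2)(96485)(+0.25) / ((8.314)(353)) = 16.438.
log₁₀ K = 16.438 / ln 10 = 7.1.

7.1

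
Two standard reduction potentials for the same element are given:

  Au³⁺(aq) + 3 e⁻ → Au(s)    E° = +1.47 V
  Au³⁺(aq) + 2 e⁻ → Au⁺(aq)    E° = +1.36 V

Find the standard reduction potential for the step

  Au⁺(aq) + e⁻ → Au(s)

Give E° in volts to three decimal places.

+1.690 V

Sequential free energies add, so n₃E°₃ = n₁E°₁ + n₂E°₂.
With n₃ = 3, and the known step contributing 2×(+1.36) V, the unknown satisfies 1·E° = 3×(+1.47) − 2×(+1.36) = +1.690.
E° = +1.690 / 1 = +1.690 V.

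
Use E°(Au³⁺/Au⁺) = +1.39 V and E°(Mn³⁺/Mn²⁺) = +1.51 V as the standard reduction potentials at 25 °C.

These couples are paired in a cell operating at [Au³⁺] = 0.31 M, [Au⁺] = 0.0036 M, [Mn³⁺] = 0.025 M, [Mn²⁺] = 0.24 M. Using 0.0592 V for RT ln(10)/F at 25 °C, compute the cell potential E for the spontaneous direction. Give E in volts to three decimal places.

Mn³⁺/Mn²⁺ is the cathode (higher E°), Au³⁺/Au⁺ the anode: E°cell = +1.51 − (+1.39) = +0.12 V, n = 2.
Overall: 2 Mn³⁺(aq) + Au⁺(aq) → 2 Mn²⁺(aq) + Au³⁺(aq)
Q = [Mn²⁺]^2·[Au³⁺] / ([Mn³⁺]^2·[Au⁺]); log Q = 3.900.
E = E° − (0.0592/n) log Q = +0.12 − (0.0592/2)(3.900) = +0.005 V.

+0.005 V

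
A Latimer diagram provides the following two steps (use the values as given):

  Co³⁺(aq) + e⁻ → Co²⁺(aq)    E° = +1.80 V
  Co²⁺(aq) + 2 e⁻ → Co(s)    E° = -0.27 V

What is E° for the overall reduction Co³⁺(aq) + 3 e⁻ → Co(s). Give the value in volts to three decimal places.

Adding the free-energy changes (−nFE°) of the two steps gives −n₃FE°₃ = −n₁FE°₁ − n₂FE°₂.
E°₃ = (1×+1.80 + 2×-0.27) / 3 = (+1.260) / 3 = +0.420 V.
Simply averaging or adding the two E° values would be wrong; the electron-weighted sum is required.

+0.420 V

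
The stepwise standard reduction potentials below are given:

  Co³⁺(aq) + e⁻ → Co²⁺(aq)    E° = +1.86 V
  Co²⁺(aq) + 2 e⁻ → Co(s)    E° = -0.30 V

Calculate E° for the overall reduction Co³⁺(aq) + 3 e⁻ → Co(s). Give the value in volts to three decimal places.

+0.420 V

Adding the free-energy changes (−nFE°) of the two steps gives −n₃FE°₃ = −n₁FE°₁ − n₂FE°₂.
E°₃ = (1×+1.86 + 2×-0.30) / 3 = (+1.260) / 3 = +0.420 V.
E° values themselves are not directly additive — weighting by electron count is essential.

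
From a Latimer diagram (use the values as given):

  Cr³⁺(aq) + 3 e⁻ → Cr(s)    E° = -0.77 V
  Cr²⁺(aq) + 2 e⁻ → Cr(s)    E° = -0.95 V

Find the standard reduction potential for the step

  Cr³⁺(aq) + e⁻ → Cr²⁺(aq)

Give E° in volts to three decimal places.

-0.410 V

Sequential free energies add, so n₃E°₃ = n₁E°₁ + n₂E°₂.
With n₃ = 3, and the known step contributing 2×(-0.95) V, the unknown satisfies 1·E° = 3×(-0.77) − 2×(-0.95) = -0.410.
E° = -0.410 / 1 = -0.410 V.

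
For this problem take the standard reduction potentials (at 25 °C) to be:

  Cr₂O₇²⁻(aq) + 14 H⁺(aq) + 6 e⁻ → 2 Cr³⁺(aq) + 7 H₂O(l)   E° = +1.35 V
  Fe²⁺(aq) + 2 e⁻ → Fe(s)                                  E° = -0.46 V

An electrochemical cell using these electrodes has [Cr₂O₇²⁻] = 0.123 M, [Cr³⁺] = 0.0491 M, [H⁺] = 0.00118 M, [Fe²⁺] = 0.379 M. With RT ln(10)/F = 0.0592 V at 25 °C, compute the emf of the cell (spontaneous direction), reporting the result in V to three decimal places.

+1.435 V

Cr₂O₇²⁻/Cr³⁺ is the cathode (higher E°), Fe²⁺/Fe the anode: E°cell = +1.35 − (-0.46) = +1.81 V, n = 6.
Overall: Cr₂O₇²⁻(aq) + 14 H⁺(aq) + 3 Fe(s) → 2 Cr³⁺(aq) + 7 H₂O(l) + 3 Fe²⁺(aq)
Q = [Cr³⁺]^2·[Fe²⁺]^3 / ([Cr₂O₇²⁻]·[H⁺]^14); log Q = 38.022.
E = E° − (0.0592/n) log Q = +1.81 − (0.0592/6)(38.022) = +1.435 V.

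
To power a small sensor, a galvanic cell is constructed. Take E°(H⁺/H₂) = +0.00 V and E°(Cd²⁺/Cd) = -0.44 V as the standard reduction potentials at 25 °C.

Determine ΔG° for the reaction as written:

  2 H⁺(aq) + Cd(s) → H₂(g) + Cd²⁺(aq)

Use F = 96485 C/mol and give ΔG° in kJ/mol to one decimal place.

As written, H⁺/H₂ is reduced (cathode) and Cd²⁺/Cd is oxidised (anode), so E°cell = (+0.00) − (-0.44) = +0.44 V.
Balancing electrons gives n = 2.
ΔG° = −nFE° = −(2)(96485)(+0.44) = -84,907 J = -84.9 kJ/mol.

-84.9 kJ/mol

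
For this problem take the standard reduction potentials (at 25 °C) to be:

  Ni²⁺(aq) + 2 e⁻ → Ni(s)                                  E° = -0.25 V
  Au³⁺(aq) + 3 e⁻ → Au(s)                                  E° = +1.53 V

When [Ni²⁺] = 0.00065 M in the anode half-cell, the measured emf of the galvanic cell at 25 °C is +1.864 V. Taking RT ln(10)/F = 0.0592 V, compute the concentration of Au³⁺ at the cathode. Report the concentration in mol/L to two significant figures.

0.30 M

Au³⁺/Au is the cathode, Ni²⁺/Ni the anode: E°cell = +1.78 V, n = 6.
Overall reaction: 2 Au³⁺(aq) + 3 Ni(s) → 2 Au(s) + 3 Ni²⁺(aq); Q = [Ni²⁺]^3/[Au³⁺]^2.
From E = E° − (0.0592/n) log Q: log Q = (E° − E)·n/0.0592 = (+1.78 − (+1.864))·6/0.0592 = -8.5135.
So 2·log[Au³⁺] = 3·log(0.00065) − log Q = -9.5613 − (-8.5135) = -1.0478; log[Au³⁺] = -1.0478 / 2 = -0.5239; [Au³⁺] = 10^(-0.5239) ≈ 0.30 M.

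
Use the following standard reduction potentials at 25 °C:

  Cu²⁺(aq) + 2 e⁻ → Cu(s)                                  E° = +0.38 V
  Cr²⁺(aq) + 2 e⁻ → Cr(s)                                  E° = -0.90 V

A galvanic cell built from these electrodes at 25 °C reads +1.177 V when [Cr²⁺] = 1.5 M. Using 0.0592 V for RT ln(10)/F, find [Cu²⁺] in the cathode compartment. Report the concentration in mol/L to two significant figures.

0.00050 M

Cu²⁺/Cu is the cathode, Cr²⁺/Cr the anode: E°cell = +1.28 V, n = 2.
Overall reaction: Cu²⁺(aq) + Cr(s) → Cu(s) + Cr²⁺(aq); Q = [Cr²⁺]^1/[Cu²⁺]^1.
From E = E° − (0.0592/n) log Q: log Q = (E° − E)·n/0.0592 = (+1.28 − (+1.177))·2/0.0592 = 3.4797.
So 1·log[Cu²⁺] = 1·log(1.5) − log Q = 0.1761 − (3.4797) = -3.3036; [Cu²⁺] = 10^(-3.3036) ≈ 0.00050 M.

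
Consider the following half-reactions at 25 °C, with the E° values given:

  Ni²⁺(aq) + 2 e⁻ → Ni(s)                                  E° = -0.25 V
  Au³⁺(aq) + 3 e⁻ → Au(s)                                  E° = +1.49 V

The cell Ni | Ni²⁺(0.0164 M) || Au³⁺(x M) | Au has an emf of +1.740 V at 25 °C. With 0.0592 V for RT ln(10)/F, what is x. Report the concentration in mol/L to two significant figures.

Au³⁺/Au is the cathode, Ni²⁺/Ni the anode: E°cell = +1.74 V, n = 6.
Overall reaction: 2 Au³⁺(aq) + 3 Ni(s) → 2 Au(s) + 3 Ni²⁺(aq); Q = [Ni²⁺]^3/[Au³⁺]^2.
From E = E° − (0.0592/n) log Q: log Q = (E° − E)·n/0.0592 = (+1.74 − (+1.740))·6/0.0592 = 0.0000.
So 2·log[Au³⁺] = 3·log(0.0164) − log Q = -5.3555 − (0.0000) = -5.3555; log[Au³⁺] = -5.3555 / 2 = -2.6778; [Au³⁺] = 10^(-2.6778) ≈ 0.0021 M.

0.0021 M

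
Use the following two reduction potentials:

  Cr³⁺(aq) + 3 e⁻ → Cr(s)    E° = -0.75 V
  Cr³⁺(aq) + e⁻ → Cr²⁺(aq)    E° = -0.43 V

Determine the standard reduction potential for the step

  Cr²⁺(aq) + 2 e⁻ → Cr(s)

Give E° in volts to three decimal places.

-0.910 V

Sequential free energies add, so n₃E°₃ = n₁E°₁ + n₂E°₂.
With n₃ = 3, and the known step contributing 1×(-0.43) V, the unknown satisfies 2·E° = 3×(-0.75) − 1×(-0.43) = -1.820.
E° = -1.820 / 2 = -0.910 V.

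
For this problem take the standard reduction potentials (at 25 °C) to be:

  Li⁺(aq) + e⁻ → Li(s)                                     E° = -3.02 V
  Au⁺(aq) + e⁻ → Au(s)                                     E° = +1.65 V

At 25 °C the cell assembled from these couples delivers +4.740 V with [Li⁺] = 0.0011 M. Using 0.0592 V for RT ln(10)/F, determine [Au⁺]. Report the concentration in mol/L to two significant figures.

0.017 M

Au⁺/Au is the cathode, Li⁺/Li the anode: E°cell = +4.67 V, n = 1.
Overall reaction: Au⁺(aq) + Li(s) → Au(s) + Li⁺(aq); Q = [Li⁺]^1/[Au⁺]^1.
From E = E° − (0.0592/n) log Q: log Q = (E° − E)·n/0.0592 = (+4.67 − (+4.740))·1/0.0592 = -1.1824.
So 1·log[Au⁺] = 1·log(0.0011) − log Q = -2.9586 − (-1.1824) = -1.7762; [Au⁺] = 10^(-1.7762) ≈ 0.017 M.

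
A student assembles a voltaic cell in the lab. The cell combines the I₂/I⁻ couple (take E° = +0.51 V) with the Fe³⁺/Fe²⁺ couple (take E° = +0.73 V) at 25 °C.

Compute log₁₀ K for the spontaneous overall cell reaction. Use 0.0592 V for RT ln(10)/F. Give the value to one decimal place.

Cathode: Fe³⁺/Fe²⁺; anode: I₂/I⁻. E°cell = +0.22 V, n = 2.
log K = nE°cell / 0.0592 = (2)(+0.22) / 0.0592 = 7.4.

7.4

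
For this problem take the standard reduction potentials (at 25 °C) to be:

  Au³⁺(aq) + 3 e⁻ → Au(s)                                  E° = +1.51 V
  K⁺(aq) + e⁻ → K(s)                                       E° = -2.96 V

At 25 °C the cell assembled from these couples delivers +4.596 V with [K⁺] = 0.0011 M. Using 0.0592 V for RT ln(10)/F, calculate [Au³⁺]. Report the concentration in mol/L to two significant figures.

Au³⁺/Au is the cathode, K⁺/K the anode: E°cell = +4.47 V, n = 3.
Overall reaction: Au³⁺(aq) + 3 K(s) → Au(s) + 3 K⁺(aq); Q = [K⁺]^3/[Au³⁺]^1.
From E = E° − (0.0592/n) log Q: log Q = (E° − E)·n/0.0592 = (+4.47 − (+4.596))·3/0.0592 = -6.3851.
So 1·log[Au³⁺] = 3·log(0.0011) − log Q = -8.8758 − (-6.3851) = -2.4907; [Au³⁺] = 10^(-2.4907) ≈ 0.0032 M.

0.0032 M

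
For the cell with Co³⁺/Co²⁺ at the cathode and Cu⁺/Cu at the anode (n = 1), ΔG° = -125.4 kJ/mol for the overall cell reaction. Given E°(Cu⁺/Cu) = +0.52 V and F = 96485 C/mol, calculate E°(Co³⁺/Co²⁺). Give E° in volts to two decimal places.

+1.82 V

E°cell = −ΔG°/(nF) = −(-125.4×10³)/((1)(96485)) = +1.300 V.
Since Co³⁺/Co²⁺ is the cathode and Cu⁺/Cu the anode, E°cell = E°(Co³⁺/Co²⁺) − E°(Cu⁺/Cu).
So E°(Co³⁺/Co²⁺) = E°cell + E°(Cu⁺/Cu) = +1.300 + (+0.52) = +1.82 V.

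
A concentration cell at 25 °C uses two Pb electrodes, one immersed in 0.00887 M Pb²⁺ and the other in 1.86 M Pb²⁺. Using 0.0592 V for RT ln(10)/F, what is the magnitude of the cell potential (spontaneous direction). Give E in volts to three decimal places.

+0.069 V

For a concentration cell E°cell = 0. The 1.86 M side is the cathode (reduction is favoured where [Pb²⁺] is higher).
With n = 2, E = −(0.0592/2) log([Pb²⁺]ₐₙ/[Pb²⁺]꜀ₐₜ) = −(0.0592/2) log(0.00887/1.86) = −(0.0592/2)(-2.322) = +0.069 V.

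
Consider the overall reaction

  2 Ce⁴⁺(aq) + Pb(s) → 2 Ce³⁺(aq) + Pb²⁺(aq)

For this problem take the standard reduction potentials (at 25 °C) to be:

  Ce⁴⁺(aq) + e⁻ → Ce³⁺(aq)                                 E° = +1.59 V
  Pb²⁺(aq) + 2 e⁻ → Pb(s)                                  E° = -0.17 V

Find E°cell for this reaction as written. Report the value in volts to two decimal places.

+1.76 V

The Ce⁴⁺/Ce³⁺ couple has the higher reduction potential, so it is the cathode; Pb²⁺/Pb is oxidised at the anode.
E°cell = E°(cathode) − E°(anode) = (+1.59) − (-0.17) = +1.76 V.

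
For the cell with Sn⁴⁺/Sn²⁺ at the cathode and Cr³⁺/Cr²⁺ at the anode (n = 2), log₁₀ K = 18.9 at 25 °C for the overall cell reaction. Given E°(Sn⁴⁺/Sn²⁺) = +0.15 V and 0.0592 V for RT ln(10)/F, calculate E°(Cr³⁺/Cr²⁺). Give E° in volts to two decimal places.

E°cell = (0.0592/n)·log K = (0.0592/2)(18.9) = +0.559 V.
Since Sn⁴⁺/Sn²⁺ is the cathode and Cr³⁺/Cr²⁺ the anode, E°cell = E°(Sn⁴⁺/Sn²⁺) − E°(Cr³⁺/Cr²⁺).
So E°(Cr³⁺/Cr²⁺) = E°(Sn⁴⁺/Sn²⁺) − E°cell = (+0.15) − (+0.559) = -0.41 V.

-0.41 V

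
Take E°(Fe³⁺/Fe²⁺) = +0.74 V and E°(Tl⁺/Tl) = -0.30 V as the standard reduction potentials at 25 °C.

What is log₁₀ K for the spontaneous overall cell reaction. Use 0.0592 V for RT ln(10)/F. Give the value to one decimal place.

17.6

Cathode: Fe³⁺/Fe²⁺; anode: Tl⁺/Tl. E°cell = +1.04 V, n = 1.
log K = nE°cell / 0.0592 = (1)(+1.04) / 0.0592 = 17.6.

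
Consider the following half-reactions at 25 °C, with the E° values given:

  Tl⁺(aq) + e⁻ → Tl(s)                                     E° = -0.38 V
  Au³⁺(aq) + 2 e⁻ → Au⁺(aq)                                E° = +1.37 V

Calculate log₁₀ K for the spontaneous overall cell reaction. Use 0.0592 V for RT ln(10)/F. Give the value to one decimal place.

59.1

Cathode: Au³⁺/Au⁺; anode: Tl⁺/Tl. E°cell = +1.75 V, n = 2.
log K = nE°cell / 0.0592 = (2)(+1.75) / 0.0592 = 59.1.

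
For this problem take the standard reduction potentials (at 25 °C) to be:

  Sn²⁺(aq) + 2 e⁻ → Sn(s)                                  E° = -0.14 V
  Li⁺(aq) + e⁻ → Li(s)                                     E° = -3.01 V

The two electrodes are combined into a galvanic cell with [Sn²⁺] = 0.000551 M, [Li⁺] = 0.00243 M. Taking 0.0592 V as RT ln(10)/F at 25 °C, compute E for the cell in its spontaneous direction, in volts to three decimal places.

+2.928 V

Sn²⁺/Sn is the cathode (higher E°), Li⁺/Li the anode: E°cell = -0.14 − (-3.01) = +2.87 V, n = 2.
Overall: Sn²⁺(aq) + 2 Li(s) → Sn(s) + 2 Li⁺(aq)
Q = [Li⁺]^2 / ([Sn²⁺]); log Q = -1.970.
E = E° − (0.0592/n) log Q = +2.87 − (0.0592/2)(-1.970) = +2.928 V.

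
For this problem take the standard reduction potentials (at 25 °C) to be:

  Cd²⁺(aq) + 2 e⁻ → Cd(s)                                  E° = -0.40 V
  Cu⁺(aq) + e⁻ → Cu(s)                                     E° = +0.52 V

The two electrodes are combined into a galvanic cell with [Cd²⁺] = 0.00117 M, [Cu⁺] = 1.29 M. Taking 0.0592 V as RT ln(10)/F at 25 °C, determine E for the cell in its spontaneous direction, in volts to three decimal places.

Cu⁺/Cu is the cathode (higher E°), Cd²⁺/Cd the anode: E°cell = +0.52 − (-0.40) = +0.92 V, n = 2.
Overall: 2 Cu⁺(aq) + Cd(s) → 2 Cu(s) + Cd²⁺(aq)
Q = [Cd²⁺] / ([Cu⁺]^2); log Q = -3.153.
E = E° − (0.0592/n) log Q = +0.92 − (0.0592/2)(-3.153) = +1.013 V.

+1.013 V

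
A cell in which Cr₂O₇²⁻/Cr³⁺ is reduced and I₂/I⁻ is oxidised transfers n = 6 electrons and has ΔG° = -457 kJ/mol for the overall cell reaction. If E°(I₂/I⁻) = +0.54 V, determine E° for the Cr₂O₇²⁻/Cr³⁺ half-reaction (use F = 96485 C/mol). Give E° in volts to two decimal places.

+1.33 V

E°cell = −ΔG°/(nF) = −(-457×10³)/((6)(96485)) = +0.789 V.
Since Cr₂O₇²⁻/Cr³⁺ is the cathode and I₂/I⁻ the anode, E°cell = E°(Cr₂O₇²⁻/Cr³⁺) − E°(I₂/I⁻).
So E°(Cr₂O₇²⁻/Cr³⁺) = E°cell + E°(I₂/I⁻) = +0.789 + (+0.54) = +1.33 V.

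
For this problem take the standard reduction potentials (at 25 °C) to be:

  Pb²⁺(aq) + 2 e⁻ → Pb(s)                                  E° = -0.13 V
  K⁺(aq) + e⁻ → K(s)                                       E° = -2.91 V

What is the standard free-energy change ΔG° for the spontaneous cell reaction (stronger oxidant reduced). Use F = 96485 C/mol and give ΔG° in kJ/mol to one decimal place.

-536.5 kJ/mol

Pb²⁺/Pb (E° = -0.13 V) is the cathode; K⁺/K (E° = -2.91 V) is the anode, so E°cell = +2.78 V.
Balancing electrons gives n = 2 (lcm of 2 and 1).
ΔG° = −nFE° = −(2)(96485)(+2.78) = -536,457 J = -536.5 kJ/mol.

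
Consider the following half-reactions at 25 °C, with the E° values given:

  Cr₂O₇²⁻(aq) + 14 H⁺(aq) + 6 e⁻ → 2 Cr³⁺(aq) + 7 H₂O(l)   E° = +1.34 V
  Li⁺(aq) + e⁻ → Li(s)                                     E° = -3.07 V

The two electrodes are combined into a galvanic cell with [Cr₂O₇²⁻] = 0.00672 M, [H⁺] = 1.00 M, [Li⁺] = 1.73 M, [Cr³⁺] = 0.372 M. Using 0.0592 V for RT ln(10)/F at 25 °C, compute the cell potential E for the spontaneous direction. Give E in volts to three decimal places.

Cr₂O₇²⁻/Cr³⁺ is the cathode (higher E°), Li⁺/Li the anode: E°cell = +1.34 − (-3.07) = +4.41 V, n = 6.
Overall: Cr₂O₇²⁻(aq) + 14 H⁺(aq) + 6 Li(s) → 2 Cr³⁺(aq) + 7 H₂O(l) + 6 Li⁺(aq)
Q = [Cr³⁺]^2·[Li⁺]^6 / ([Cr₂O₇²⁻]·[H⁺]^14); log Q = 2.742.
E = E° − (0.0592/n) log Q = +4.41 − (0.0592/6)(2.742) = +4.383 V.

+4.383 V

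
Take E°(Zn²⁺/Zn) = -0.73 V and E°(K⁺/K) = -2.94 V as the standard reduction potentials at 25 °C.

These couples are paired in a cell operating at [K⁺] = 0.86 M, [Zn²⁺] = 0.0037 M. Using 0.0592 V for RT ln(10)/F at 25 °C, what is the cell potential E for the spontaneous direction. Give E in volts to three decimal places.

Zn²⁺/Zn is the cathode (higher E°), K⁺/K the anode: E°cell = -0.73 − (-2.94) = +2.21 V, n = 2.
Overall: Zn²⁺(aq) + 2 K(s) → Zn(s) + 2 K⁺(aq)
Q = [K⁺]^2 / ([Zn²⁺]); log Q = 2.301.
E = E° − (0.0592/n) log Q = +2.21 − (0.0592/2)(2.301) = +2.142 V.

+2.142 V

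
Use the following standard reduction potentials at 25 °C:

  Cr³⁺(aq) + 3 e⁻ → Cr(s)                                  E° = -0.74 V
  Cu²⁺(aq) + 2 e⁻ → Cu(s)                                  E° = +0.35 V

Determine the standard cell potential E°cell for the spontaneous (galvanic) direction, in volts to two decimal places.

The Cu²⁺/Cu couple has the higher reduction potential, so it is the cathode; Cr³⁺/Cr is oxidised at the anode.
E°cell = E°(cathode) − E°(anode) = (+0.35) − (-0.74) = +1.09 V.

+1.09 V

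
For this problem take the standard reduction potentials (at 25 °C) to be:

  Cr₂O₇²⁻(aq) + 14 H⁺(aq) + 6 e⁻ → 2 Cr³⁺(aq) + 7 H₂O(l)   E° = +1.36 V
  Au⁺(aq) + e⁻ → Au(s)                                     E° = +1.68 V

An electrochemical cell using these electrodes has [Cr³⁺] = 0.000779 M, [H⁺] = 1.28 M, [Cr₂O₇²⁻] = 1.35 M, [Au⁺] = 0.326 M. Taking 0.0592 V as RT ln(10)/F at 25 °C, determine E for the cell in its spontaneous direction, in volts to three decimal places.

+0.214 V

Au⁺/Au is the cathode (higher E°), Cr₂O₇²⁻/Cr³⁺ the anode: E°cell = +1.68 − (+1.36) = +0.32 V, n = 6.
Overall: 6 Au⁺(aq) + 2 Cr³⁺(aq) + 7 H₂O(l) → 6 Au(s) + Cr₂O₇²⁻(aq) + 14 H⁺(aq)
Q = [Cr₂O₇²⁻]·[H⁺]^14 / ([Au⁺]^6·[Cr³⁺]^2); log Q = 10.769.
E = E° − (0.0592/n) log Q = +0.32 − (0.0592/6)(10.769) = +0.214 V.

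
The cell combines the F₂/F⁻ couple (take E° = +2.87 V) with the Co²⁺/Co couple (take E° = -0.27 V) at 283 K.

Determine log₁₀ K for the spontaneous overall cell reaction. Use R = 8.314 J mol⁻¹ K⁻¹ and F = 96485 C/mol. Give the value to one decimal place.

Cathode: F₂/F⁻; anode: Co²⁺/Co. E°cell = (+2.87) − (-0.27) = +3.14 V, with n = 2.
ΔG° = −nFE° = −RT ln K, so ln K = nFE°/(RT) = (2)(96485)(+3.14) / ((8.314)(283)) = 257.527.
log₁₀ K = 257.527 / ln 10 = 111.8.

111.8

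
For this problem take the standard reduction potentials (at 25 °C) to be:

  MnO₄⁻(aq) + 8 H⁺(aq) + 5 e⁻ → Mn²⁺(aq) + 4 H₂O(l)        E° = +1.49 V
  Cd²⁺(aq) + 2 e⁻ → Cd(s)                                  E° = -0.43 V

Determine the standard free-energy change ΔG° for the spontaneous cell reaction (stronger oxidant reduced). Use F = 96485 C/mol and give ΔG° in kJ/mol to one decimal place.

MnO₄⁻/Mn²⁺ (E° = +1.49 V) is the cathode; Cd²⁺/Cd (E° = -0.43 V) is the anode, so E°cell = +1.92 V.
Balancing electrons gives n = 10 (lcm of 5 and 2).
ΔG° = −nFE° = −(10)(96485)(+1.92) = -1,852,512 J = -1852.5 kJ/mol.

-1852.5 kJ/mol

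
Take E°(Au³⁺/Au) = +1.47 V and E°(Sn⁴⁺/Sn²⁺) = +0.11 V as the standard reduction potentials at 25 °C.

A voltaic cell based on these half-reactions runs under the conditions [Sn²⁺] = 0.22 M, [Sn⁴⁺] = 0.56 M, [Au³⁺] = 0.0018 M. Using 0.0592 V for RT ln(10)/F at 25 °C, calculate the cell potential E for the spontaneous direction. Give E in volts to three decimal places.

Au³⁺/Au is the cathode (higher E°), Sn⁴⁺/Sn²⁺ the anode: E°cell = +1.47 − (+0.11) = +1.36 V, n = 6.
Overall: 2 Au³⁺(aq) + 3 Sn²⁺(aq) → 2 Au(s) + 3 Sn⁴⁺(aq)
Q = [Sn⁴⁺]^3 / ([Au³⁺]^2·[Sn²⁺]^3); log Q = 6.707.
E = E° − (0.0592/n) log Q = +1.36 − (0.0592/6)(6.707) = +1.294 V.

+1.294 V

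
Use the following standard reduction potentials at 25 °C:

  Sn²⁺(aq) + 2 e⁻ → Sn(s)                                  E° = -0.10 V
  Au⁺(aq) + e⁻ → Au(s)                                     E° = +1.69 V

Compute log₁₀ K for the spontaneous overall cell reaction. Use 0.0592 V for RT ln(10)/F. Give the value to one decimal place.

Cathode: Au⁺/Au; anode: Sn²⁺/Sn. E°cell = +1.79 V, n = 2.
log K = nE°cell / 0.0592 = (2)(+1.79) / 0.0592 = 60.5.

60.5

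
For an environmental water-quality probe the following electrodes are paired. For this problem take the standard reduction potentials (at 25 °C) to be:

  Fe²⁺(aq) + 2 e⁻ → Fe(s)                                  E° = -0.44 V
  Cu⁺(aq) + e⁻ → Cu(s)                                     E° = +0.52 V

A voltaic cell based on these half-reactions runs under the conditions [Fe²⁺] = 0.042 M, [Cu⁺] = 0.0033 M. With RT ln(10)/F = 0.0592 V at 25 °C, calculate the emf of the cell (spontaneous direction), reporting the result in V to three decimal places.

+0.854 V

Cu⁺/Cu is the cathode (higher E°), Fe²⁺/Fe the anode: E°cell = +0.52 − (-0.44) = +0.96 V, n = 2.
Overall: 2 Cu⁺(aq) + Fe(s) → 2 Cu(s) + Fe²⁺(aq)
Q = [Fe²⁺] / ([Cu⁺]^2); log Q = 3.586.
E = E° − (0.0592/n) log Q = +0.96 − (0.0592/2)(3.586) = +0.854 V.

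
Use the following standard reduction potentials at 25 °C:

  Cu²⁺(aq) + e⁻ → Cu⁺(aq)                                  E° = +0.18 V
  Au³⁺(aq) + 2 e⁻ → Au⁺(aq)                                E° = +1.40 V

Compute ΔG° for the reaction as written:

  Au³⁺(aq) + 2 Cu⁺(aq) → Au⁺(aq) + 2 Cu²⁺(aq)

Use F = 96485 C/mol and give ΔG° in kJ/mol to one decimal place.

As written, Au³⁺/Au⁺ is reduced (cathode) and Cu²⁺/Cu⁺ is oxidised (anode), so E°cell = (+1.40) − (+0.18) = +1.22 V.
Balancing electrons gives n = 2.
ΔG° = −nFE° = −(2)(96485)(+1.22) = -235,423 J = -235.4 kJ/mol.

-235.4 kJ/mol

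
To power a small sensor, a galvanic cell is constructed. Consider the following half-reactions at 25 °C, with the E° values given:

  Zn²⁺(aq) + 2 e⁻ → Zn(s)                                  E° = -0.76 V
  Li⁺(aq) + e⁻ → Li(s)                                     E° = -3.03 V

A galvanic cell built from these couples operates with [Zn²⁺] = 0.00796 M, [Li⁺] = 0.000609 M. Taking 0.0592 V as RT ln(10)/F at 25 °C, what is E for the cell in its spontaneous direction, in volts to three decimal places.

+2.398 V

Zn²⁺/Zn is the cathode (higher E°), Li⁺/Li the anode: E°cell = -0.76 − (-3.03) = +2.27 V, n = 2.
Overall: Zn²⁺(aq) + 2 Li(s) → Zn(s) + 2 Li⁺(aq)
Q = [Li⁺]^2 / ([Zn²⁺]); log Q = -4.332.
E = E° − (0.0592/n) log Q = +2.27 − (0.0592/2)(-4.332) = +2.398 V.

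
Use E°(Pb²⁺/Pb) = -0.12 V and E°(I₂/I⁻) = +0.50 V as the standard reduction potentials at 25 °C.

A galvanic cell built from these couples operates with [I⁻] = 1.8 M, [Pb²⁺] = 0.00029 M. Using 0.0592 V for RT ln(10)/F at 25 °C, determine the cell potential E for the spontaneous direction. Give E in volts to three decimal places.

+0.710 V

I₂/I⁻ is the cathode (higher E°), Pb²⁺/Pb the anode: E°cell = +0.50 − (-0.12) = +0.62 V, n = 2.
Overall: I₂(s) + Pb(s) → 2 I⁻(aq) + Pb²⁺(aq)
Q = [I⁻]^2·[Pb²⁺]; log Q = -3.027.
E = E° − (0.0592/n) log Q = +0.62 − (0.0592/2)(-3.027) = +0.710 V.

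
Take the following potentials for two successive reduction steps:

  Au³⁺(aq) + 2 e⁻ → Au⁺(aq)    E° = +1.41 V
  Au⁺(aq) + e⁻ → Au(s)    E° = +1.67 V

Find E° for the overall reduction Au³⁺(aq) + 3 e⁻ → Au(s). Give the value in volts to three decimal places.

+1.497 V

Adding the free-energy changes (−nFE°) of the two steps gives −n₃FE°₃ = −n₁FE°₁ − n₂FE°₂.
E°₃ = (2×+1.41 + 1×+1.67) / 3 = (+4.490) / 3 = +1.497 V.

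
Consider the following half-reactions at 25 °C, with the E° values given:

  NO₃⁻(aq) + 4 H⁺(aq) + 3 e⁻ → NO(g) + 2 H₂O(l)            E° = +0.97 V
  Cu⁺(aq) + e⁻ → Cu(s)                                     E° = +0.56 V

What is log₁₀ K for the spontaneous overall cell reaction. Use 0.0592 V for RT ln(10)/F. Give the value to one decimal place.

Cathode: NO₃⁻/NO; anode: Cu⁺/Cu. E°cell = +0.41 V, n = 3.
log K = nE°cell / 0.0592 = (3)(+0.41) / 0.0592 = 20.8.

20.8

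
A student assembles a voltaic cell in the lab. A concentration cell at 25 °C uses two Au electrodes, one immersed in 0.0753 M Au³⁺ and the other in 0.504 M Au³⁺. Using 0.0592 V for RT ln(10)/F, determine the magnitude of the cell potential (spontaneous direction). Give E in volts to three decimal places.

+0.016 V

For a concentration cell E°cell = 0. The 0.504 M side is the cathode (reduction is favoured where [Au³⁺] is higher).
With n = 3, E = −(0.0592/3) log([Au³⁺]ₐₙ/[Au³⁺]꜀ₐₜ) = −(0.0592/3) log(0.0753/0.504) = −(0.0592/3)(-0.826) = +0.016 V.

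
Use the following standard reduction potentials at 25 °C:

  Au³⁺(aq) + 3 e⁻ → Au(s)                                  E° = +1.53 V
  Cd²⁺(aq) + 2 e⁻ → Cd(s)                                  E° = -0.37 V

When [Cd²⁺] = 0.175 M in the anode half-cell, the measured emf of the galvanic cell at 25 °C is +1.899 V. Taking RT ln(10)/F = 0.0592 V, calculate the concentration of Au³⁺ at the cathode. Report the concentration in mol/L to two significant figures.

0.065 M

Au³⁺/Au is the cathode, Cd²⁺/Cd the anode: E°cell = +1.90 V, n = 6.
Overall reaction: 2 Au³⁺(aq) + 3 Cd(s) → 2 Au(s) + 3 Cd²⁺(aq); Q = [Cd²⁺]^3/[Au³⁺]^2.
From E = E° − (0.0592/n) log Q: log Q = (E° − E)·n/0.0592 = (+1.90 − (+1.899))·6/0.0592 = 0.1014.
So 2·log[Au³⁺] = 3·log(0.175) − log Q = -2.2709 − (0.1014) = -2.3723; log[Au³⁺] = -2.3723 / 2 = -1.1862; [Au³⁺] = 10^(-1.1862) ≈ 0.065 M.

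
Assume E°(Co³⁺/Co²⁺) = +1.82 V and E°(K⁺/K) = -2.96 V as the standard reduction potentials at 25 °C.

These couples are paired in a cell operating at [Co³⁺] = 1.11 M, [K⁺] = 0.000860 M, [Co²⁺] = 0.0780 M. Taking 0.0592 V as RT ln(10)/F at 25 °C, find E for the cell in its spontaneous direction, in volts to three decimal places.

Co³⁺/Co²⁺ is the cathode (higher E°), K⁺/K the anode: E°cell = +1.82 − (-2.96) = +4.78 V, n = 1.
Overall: Co³⁺(aq) + K(s) → Co²⁺(aq) + K⁺(aq)
Q = [Co²⁺]·[K⁺] / ([Co³⁺]); log Q = -4.219.
E = E° − (0.0592/n) log Q = +4.78 − (0.0592/1)(-4.219) = +5.030 V.

+5.030 V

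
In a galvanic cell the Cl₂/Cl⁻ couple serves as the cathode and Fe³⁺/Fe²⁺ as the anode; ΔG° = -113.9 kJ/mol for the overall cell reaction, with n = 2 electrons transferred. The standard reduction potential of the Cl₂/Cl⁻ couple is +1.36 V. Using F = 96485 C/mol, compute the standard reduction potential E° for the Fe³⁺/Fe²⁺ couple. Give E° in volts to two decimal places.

E°cell = −ΔG°/(nF) = −(-113.9×10³)/((2)(96485)) = +0.590 V.
Since Cl₂/Cl⁻ is the cathode and Fe³⁺/Fe²⁺ the anode, E°cell = E°(Cl₂/Cl⁻) − E°(Fe³⁺/Fe²⁺).
So E°(Fe³⁺/Fe²⁺) = E°(Cl₂/Cl⁻) − E°cell = (+1.36) − (+0.590) = +0.77 V.

+0.77 V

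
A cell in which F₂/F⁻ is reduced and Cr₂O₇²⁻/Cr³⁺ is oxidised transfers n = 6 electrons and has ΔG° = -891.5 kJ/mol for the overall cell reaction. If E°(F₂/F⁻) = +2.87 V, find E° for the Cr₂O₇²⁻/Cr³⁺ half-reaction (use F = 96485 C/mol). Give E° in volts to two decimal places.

E°cell = −ΔG°/(nF) = −(-891.5×10³)/((6)(96485)) = +1.540 V.
Since F₂/F⁻ is the cathode and Cr₂O₇²⁻/Cr³⁺ the anode, E°cell = E°(F₂/F⁻) − E°(Cr₂O₇²⁻/Cr³⁺).
So E°(Cr₂O₇²⁻/Cr³⁺) = E°(F₂/F⁻) − E°cell = (+2.87) − (+1.540) = +1.33 V.

+1.33 V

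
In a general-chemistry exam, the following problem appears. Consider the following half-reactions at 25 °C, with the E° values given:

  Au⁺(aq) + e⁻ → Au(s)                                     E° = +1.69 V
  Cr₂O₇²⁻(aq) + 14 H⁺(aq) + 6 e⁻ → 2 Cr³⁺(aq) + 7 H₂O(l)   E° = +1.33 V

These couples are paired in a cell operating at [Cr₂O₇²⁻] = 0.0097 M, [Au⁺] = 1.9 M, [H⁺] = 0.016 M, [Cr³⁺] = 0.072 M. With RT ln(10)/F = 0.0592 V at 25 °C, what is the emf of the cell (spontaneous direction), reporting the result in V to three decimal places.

Au⁺/Au is the cathode (higher E°), Cr₂O₇²⁻/Cr³⁺ the anode: E°cell = +1.69 − (+1.33) = +0.36 V, n = 6.
Overall: 6 Au⁺(aq) + 2 Cr³⁺(aq) + 7 H₂O(l) → 6 Au(s) + Cr₂O₇²⁻(aq) + 14 H⁺(aq)
Q = [Cr₂O₇²⁻]·[H⁺]^14 / ([Au⁺]^6·[Cr³⁺]^2); log Q = -26.543.
E = E° − (0.0592/n) log Q = +0.36 − (0.0592/6)(-26.543) = +0.622 V.

+0.622 V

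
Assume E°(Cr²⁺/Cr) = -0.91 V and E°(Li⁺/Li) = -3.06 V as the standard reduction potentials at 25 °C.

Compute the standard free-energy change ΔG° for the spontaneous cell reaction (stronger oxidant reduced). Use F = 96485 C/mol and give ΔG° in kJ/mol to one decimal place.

Cr²⁺/Cr (E° = -0.91 V) is the cathode; Li⁺/Li (E° = -3.06 V) is the anode, so E°cell = +2.15 V.
Balancing electrons gives n = 2 (lcm of 2 and 1).
ΔG° = −nFE° = −(2)(96485)(+2.15) = -414,886 J = -414.9 kJ/mol.

-414.9 kJ/mol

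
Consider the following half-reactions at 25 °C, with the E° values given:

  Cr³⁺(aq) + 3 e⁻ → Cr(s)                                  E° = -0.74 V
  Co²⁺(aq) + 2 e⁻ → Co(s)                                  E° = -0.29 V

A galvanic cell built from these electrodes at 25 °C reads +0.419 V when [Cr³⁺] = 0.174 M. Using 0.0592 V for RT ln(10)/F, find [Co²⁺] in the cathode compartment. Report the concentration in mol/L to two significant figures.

0.028 M

Co²⁺/Co is the cathode, Cr³⁺/Cr the anode: E°cell = +0.45 V, n = 6.
Overall reaction: 3 Co²⁺(aq) + 2 Cr(s) → 3 Co(s) + 2 Cr³⁺(aq); Q = [Cr³⁺]^2/[Co²⁺]^3.
From E = E° − (0.0592/n) log Q: log Q = (E° − E)·n/0.0592 = (+0.45 − (+0.419))·6/0.0592 = 3.1419.
So 3·log[Co²⁺] = 2·log(0.174) − log Q = -1.5189 − (3.1419) = -4.6608; log[Co²⁺] = -4.6608 / 3 = -1.5536; [Co²⁺] = 10^(-1.5536) ≈ 0.028 M.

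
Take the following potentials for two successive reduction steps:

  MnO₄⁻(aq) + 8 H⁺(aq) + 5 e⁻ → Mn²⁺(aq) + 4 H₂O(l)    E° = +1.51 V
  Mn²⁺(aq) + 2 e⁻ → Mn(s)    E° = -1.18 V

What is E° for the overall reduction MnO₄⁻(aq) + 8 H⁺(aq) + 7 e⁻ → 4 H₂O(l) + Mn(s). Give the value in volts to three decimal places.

+0.741 V

Standard free energies of sequential steps add: ΔG°₃ = ΔG°₁ + ΔG°₂, so n₃E°₃ = n₁E°₁ + n₂E°₂.
E°₃ = (5×+1.51 + 2×-1.18) / 7 = (+5.190) / 7 = +0.741 V.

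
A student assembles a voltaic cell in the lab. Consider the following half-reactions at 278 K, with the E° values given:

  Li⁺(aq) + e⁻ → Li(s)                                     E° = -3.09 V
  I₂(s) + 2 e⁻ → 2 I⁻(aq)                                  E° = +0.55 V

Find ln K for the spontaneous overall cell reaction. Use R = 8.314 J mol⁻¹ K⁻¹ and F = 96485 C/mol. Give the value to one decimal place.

Cathode: I₂/I⁻; anode: Li⁺/Li. E°cell = (+0.55) − (-3.09) = +3.64 V, with n = 2.
ΔG° = −nFE° = −RT ln K, so ln K = nFE°/(RT) = (2)(96485)(+3.64) / ((8.314)(278)) = 303.904.

303.9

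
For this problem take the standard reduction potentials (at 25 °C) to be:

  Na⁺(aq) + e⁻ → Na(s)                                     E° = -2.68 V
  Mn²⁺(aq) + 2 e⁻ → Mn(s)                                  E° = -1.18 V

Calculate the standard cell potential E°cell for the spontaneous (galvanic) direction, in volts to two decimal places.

The Mn²⁺/Mn couple has the higher reduction potential, so it is the cathode; Na⁺/Na is oxidised at the anode.
E°cell = E°(cathode) − E°(anode) = (-1.18) − (-2.68) = +1.50 V.
Since E°cell > 0, the reaction is spontaneous under standard conditions.

+1.50 V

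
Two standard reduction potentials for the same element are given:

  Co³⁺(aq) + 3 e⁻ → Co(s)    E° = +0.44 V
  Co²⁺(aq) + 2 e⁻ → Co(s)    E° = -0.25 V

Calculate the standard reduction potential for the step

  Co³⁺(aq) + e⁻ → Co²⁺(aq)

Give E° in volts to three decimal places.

Sequential free energies add, so n₃E°₃ = n₁E°₁ + n₂E°₂.
With n₃ = 3, and the known step contributing 2×(-0.25) V, the unknown satisfies 1·E° = 3×(+0.44) − 2×(-0.25) = +1.820.
E° = +1.820 / 1 = +1.820 V.

+1.820 V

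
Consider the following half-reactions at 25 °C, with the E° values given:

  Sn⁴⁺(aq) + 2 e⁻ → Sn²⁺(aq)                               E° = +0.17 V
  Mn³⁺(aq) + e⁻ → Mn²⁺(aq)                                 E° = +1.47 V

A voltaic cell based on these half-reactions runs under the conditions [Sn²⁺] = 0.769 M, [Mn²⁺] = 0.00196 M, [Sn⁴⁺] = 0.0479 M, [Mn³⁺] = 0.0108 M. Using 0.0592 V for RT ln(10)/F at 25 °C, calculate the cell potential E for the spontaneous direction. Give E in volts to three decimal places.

Mn³⁺/Mn²⁺ is the cathode (higher E°), Sn⁴⁺/Sn²⁺ the anode: E°cell = +1.47 − (+0.17) = +1.30 V, n = 2.
Overall: 2 Mn³⁺(aq) + Sn²⁺(aq) → 2 Mn²⁺(aq) + Sn⁴⁺(aq)
Q = [Mn²⁺]^2·[Sn⁴⁺] / ([Mn³⁺]^2·[Sn²⁺]); log Q = -2.688.
E = E° − (0.0592/n) log Q = +1.30 − (0.0592/2)(-2.688) = +1.380 V.

+1.380 V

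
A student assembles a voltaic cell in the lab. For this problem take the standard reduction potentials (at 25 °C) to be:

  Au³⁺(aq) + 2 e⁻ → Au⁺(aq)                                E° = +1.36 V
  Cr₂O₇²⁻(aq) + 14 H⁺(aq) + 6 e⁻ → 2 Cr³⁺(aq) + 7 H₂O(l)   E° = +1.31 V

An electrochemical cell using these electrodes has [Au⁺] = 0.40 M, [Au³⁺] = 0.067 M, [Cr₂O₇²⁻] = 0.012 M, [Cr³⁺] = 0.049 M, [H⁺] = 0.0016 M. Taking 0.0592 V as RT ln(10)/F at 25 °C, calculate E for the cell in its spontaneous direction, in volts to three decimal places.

Au³⁺/Au⁺ is the cathode (higher E°), Cr₂O₇²⁻/Cr³⁺ the anode: E°cell = +1.36 − (+1.31) = +0.05 V, n = 6.
Overall: 3 Au³⁺(aq) + 2 Cr³⁺(aq) + 7 H₂O(l) → 3 Au⁺(aq) + Cr₂O₇²⁻(aq) + 14 H⁺(aq)
Q = [Au⁺]^3·[Cr₂O₇²⁻]·[H⁺]^14 / ([Au³⁺]^3·[Cr³⁺]^2); log Q = -36.116.
E = E° − (0.0592/n) log Q = +0.05 − (0.0592/6)(-36.116) = +0.406 V.

+0.406 V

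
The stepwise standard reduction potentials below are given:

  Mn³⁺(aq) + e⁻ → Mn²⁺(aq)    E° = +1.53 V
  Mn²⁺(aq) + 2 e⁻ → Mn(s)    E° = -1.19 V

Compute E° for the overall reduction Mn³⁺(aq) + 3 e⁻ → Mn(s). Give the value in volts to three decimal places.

Adding the free-energy changes (−nFE°) of the two steps gives −n₃FE°₃ = −n₁FE°₁ − n₂FE°₂.
E°₃ = (1×+1.53 + 2×-1.19) / 3 = (-0.850) / 3 = -0.283 V.

-0.283 V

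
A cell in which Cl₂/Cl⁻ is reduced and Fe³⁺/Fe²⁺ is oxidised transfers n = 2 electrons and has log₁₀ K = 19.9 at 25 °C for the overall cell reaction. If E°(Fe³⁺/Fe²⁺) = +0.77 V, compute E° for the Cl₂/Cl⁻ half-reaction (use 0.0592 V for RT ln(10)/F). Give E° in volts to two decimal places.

+1.36 V

E°cell = (0.0592/n)·log K = (0.0592/2)(19.9) = +0.589 V.
Since Cl₂/Cl⁻ is the cathode and Fe³⁺/Fe²⁺ the anode, E°cell = E°(Cl₂/Cl⁻) − E°(Fe³⁺/Fe²⁺).
So E°(Cl₂/Cl⁻) = E°cell + E°(Fe³⁺/Fe²⁺) = +0.589 + (+0.77) = +1.36 V.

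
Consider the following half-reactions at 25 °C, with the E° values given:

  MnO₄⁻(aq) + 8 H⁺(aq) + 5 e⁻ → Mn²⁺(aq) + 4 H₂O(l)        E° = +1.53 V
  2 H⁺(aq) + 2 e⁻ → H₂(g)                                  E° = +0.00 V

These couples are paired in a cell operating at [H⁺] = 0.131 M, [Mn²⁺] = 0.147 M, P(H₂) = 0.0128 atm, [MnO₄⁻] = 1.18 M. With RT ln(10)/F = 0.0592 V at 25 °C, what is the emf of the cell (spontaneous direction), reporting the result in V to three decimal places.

+1.453 V

MnO₄⁻/Mn²⁺ is the cathode (higher E°), H⁺/H₂ the anode: E°cell = +1.53 − (+0.00) = +1.53 V, n = 10.
Overall: 2 MnO₄⁻(aq) + 6 H⁺(aq) + 5 H₂(g) → 2 Mn²⁺(aq) + 8 H₂O(l)
Q = [Mn²⁺]^2 / ([MnO₄⁻]^2·[H⁺]^6·P(H₂)^5); log Q = 12.951.
E = E° − (0.0592/n) log Q = +1.53 − (0.0592/10)(12.951) = +1.453 V.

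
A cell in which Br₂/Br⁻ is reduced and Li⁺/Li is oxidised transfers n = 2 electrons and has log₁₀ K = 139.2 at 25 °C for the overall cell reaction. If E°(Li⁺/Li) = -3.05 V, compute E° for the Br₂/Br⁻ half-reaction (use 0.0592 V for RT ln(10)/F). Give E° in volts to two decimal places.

E°cell = (0.0592/n)·log K = (0.0592/2)(139.2) = +4.120 V.
Since Br₂/Br⁻ is the cathode and Li⁺/Li the anode, E°cell = E°(Br₂/Br⁻) − E°(Li⁺/Li).
So E°(Br₂/Br⁻) = E°cell + E°(Li⁺/Li) = +4.120 + (-3.05) = +1.07 V.

+1.07 V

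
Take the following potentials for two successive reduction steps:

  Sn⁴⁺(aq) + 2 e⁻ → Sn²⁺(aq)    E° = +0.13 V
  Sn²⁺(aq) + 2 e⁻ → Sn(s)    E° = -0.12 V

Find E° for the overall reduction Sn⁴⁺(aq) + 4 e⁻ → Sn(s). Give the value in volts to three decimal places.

+0.005 V

Since ΔG° = −nFE° is additive over sequential reductions, n₃E°₃ = n₁E°₁ + n₂E°₂.
E°₃ = (2×+0.13 + 2×-0.12) / 4 = (+0.020) / 4 = +0.005 V.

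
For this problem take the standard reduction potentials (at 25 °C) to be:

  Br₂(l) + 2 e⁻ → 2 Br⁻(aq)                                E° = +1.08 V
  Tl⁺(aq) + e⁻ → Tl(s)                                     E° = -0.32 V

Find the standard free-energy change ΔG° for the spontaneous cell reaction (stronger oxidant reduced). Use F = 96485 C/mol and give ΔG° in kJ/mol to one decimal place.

-270.2 kJ/mol

Br₂/Br⁻ (E° = +1.08 V) is the cathode; Tl⁺/Tl (E° = -0.32 V) is the anode, so E°cell = +1.40 V.
Balancing electrons gives n = 2 (lcm of 2 and 1).
ΔG° = −nFE° = −(2)(96485)(+1.40) = -270,158 J = -270.2 kJ/mol.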